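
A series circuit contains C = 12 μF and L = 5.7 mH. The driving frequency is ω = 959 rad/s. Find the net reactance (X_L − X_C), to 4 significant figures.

X_L = ωL = 5.466 Ω
X_C = 1/(ωC) = 86.90 Ω
X = 5.466 − 86.90 = -81.43 Ω

-81.43 Ω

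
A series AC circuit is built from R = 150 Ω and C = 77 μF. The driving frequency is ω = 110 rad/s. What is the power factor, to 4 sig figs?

0.7858

X_C = 1/(ωC) = 118.1 Ω
Z = 150.0 − j118.1 Ω
|Z| = √(150.0² + 118.1²) = 190.9 Ω
∠Z = arctan(-118.1/150.0) = -38.21°
cos φ = cos(-38.21°) = 0.7858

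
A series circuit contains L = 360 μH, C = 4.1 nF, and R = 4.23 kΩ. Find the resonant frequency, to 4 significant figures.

131.0 kHz

ω₀ = 1/√(LC) = 1/√(0.00036 × 4.1e-09) = 823100 rad/s
f₀ = ω₀/(2π) = 131.0 kHz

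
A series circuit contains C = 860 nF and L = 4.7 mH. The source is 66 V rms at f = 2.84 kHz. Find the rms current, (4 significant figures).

3.529 A

ω = 2πf = 17840 rad/s
X_L = ωL = 83.87 Ω
X_C = 1/(ωC) = 65.16 Ω
Net reactance X = X_L − X_C = 18.70 Ω
Z = j18.70 Ω
|Z| = √(0² + 18.70²) = 18.70 Ω
I = V/|Z| = 66/18.70 = 3.529 A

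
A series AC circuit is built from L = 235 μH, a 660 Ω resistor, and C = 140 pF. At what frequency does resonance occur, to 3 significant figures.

877 kHz

ω₀ = 1/√(LC) = 1/√(0.000235 × 1.4e-10) = 5.513e+06 rad/s
f₀ = ω₀/(2π) = 877 kHz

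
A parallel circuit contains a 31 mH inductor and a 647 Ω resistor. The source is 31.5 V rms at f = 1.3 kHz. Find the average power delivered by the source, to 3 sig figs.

ω = 2πf = 8168 rad/s
X_L = ωL = 253 Ω
Parallel: admittances add. Y = 1/R + 1/(jωL)
Y = (0.00155 − j0.00395) S
|Y| = 0.00424 S → |Z| = 1/|Y| = 236 Ω, ∠Z = −∠Y = 68.6°
I = V/|Z| = 134 mA
P = VI cos φ = 31.5 × 0.134 × cos(68.6°) = 1.53 W

1.53 W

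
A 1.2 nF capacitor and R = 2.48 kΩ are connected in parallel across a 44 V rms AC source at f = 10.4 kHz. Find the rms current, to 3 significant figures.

18.1 mA

ω = 2πf = 65350 rad/s
X_C = 1/(ωC) = 12800 Ω
Parallel: admittances add. Y = 1/R + jωC
Y = (0.000403 + j7.84e-05) S
|Y| = 0.000411 S → |Z| = 1/|Y| = 2430 Ω, ∠Z = −∠Y = -11.0°
I = V/|Z| = 44/2430 = 18.1 mA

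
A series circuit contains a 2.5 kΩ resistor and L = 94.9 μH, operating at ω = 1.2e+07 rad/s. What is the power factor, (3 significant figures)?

X_L = ωL = 1140 Ω
Z = 2500 + j1140 Ω
|Z| = √(2500² + 1140²) = 2750 Ω
∠Z = arctan(1140/2500) = 24.5°
cos φ = cos(24.5°) = 0.910

0.910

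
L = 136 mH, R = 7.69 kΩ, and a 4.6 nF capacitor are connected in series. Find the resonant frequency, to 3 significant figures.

ω₀ = 1/√(LC) = 1/√(0.136 × 4.6e-09) = 39980 rad/s
f₀ = ω₀/(2π) = 6.36 kHz

6.36 kHz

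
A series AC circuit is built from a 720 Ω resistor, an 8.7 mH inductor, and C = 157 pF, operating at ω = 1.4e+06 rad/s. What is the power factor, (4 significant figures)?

X_L = ωL = 12180 Ω
X_C = 1/(ωC) = 4550 Ω
Net reactance X = X_L − X_C = 7630 Ω
Z = 720.0 + j7630 Ω
|Z| = √(720.0² + 7630²) = 7664 Ω
∠Z = arctan(7630/720.0) = 84.61°
cos φ = cos(84.61°) = 0.09394

0.09394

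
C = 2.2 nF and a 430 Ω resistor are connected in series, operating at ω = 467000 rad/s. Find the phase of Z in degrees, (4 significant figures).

X_C = 1/(ωC) = 973.3 Ω
Z = 430.0 − j973.3 Ω
|Z| = √(430.0² + 973.3²) = 1064 Ω
∠Z = arctan(-973.3/430.0) = -66.17°

-66.17°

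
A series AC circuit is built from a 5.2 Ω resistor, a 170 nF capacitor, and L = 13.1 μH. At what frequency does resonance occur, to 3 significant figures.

ω₀ = 1/√(LC) = 1/√(1.31e-05 × 1.7e-07) = 670100 rad/s
f₀ = ω₀/(2π) = 107 kHz

107 kHz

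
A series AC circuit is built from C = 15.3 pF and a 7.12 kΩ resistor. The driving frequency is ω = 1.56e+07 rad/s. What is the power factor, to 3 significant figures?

X_C = 1/(ωC) = 4190 Ω
Z = 7120 − j4190 Ω
|Z| = √(7120² + 4190²) = 8260 Ω
∠Z = arctan(-4190/7120) = -30.5°
cos φ = cos(-30.5°) = 0.862

0.862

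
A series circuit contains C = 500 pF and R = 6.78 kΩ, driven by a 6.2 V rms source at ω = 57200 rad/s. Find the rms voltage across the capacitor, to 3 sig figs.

6.09 V

X_C = 1/(ωC) = 35000 Ω
Z = 6780 − j35000 Ω
|Z| = √(6780² + 35000²) = 35600 Ω
I = V/|Z| = 174 μA
V_C = I·|Z_C| = 0.000174 × 35000 = 6.09 V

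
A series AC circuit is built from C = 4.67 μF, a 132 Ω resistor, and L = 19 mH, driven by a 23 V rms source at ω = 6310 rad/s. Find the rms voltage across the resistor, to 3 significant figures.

X_L = ωL = 120 Ω
X_C = 1/(ωC) = 33.9 Ω
Net reactance X = X_L − X_C = 86.0 Ω
Z = 132 + j86.0 Ω
|Z| = √(132² + 86.0²) = 158 Ω
I = V/|Z| = 146 mA
V_R = I·|Z_R| = 0.146 × 132 = 19.3 V

19.3 V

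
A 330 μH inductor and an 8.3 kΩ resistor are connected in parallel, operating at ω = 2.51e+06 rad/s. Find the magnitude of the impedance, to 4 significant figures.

824.2 Ω

X_L = ωL = 828.3 Ω
Parallel: admittances add. Y = 1/R + 1/(jωL)
Y = (0.0001205 − j0.001207) S
|Y| = 0.001213 S → |Z| = 1/|Y| = 824.2 Ω, ∠Z = −∠Y = 84.30°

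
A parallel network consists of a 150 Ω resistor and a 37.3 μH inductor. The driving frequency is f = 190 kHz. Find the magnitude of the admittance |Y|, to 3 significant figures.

23.4 mS

ω = 2πf = 1.194e+06 rad/s
X_L = ωL = 44.5 Ω
Parallel: admittances add. Y = 1/R + 1/(jωL)
Y = (0.00667 − j0.0225) S
|Y| = 0.0234 S → |Z| = 1/|Y| = 42.7 Ω, ∠Z = −∠Y = 73.5°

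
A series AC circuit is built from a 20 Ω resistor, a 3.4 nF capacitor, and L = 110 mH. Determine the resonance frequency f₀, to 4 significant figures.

ω₀ = 1/√(LC) = 1/√(0.11 × 3.4e-09) = 51710 rad/s
f₀ = ω₀/(2π) = 8.230 kHz

8.230 kHz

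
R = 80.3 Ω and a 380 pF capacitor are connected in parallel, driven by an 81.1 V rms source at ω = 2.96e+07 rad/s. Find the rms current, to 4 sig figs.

1.361 A

X_C = 1/(ωC) = 88.90 Ω
Parallel: admittances add. Y = 1/R + jωC
Y = (0.01245 + j0.01125) S
|Y| = 0.01678 S → |Z| = 1/|Y| = 59.59 Ω, ∠Z = −∠Y = -42.09°
I = V/|Z| = 81.1/59.59 = 1.361 A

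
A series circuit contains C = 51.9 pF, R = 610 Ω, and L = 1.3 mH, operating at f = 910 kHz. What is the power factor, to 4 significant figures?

0.1485

ω = 2πf = 5.718e+06 rad/s
X_L = ωL = 7433 Ω
X_C = 1/(ωC) = 3370 Ω
Net reactance X = X_L − X_C = 4063 Ω
Z = 610.0 + j4063 Ω
|Z| = √(610.0² + 4063²) = 4109 Ω
∠Z = arctan(4063/610.0) = 81.46°
cos φ = cos(81.46°) = 0.1485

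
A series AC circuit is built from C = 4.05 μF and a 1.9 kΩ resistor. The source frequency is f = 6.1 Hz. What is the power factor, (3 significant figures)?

0.283

ω = 2πf = 38.33 rad/s
X_C = 1/(ωC) = 6440 Ω
Z = 1900 − j6440 Ω
|Z| = √(1900² + 6440²) = 6720 Ω
∠Z = arctan(-6440/1900) = -73.6°
cos φ = cos(-73.6°) = 0.283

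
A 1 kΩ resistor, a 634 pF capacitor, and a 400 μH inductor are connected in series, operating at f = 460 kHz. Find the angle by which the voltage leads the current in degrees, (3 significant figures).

ω = 2πf = 2.89e+06 rad/s
X_L = ωL = 1160 Ω
X_C = 1/(ωC) = 546 Ω
Net reactance X = X_L − X_C = 610 Ω
Z = 1000 + j610 Ω
|Z| = √(1000² + 610²) = 1170 Ω
∠Z = arctan(610/1000) = 31.4°

31.4°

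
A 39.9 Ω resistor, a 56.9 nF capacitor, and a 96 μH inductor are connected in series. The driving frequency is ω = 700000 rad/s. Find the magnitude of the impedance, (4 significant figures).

X_L = ωL = 67.20 Ω
X_C = 1/(ωC) = 25.11 Ω
Net reactance X = X_L − X_C = 42.09 Ω
Z = 39.90 + j42.09 Ω
|Z| = √(39.90² + 42.09²) = 58.00 Ω

58.00 Ω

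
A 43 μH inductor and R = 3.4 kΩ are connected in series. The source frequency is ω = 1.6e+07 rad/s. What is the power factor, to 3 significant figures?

X_L = ωL = 688 Ω
Z = 3400 + j688 Ω
|Z| = √(3400² + 688²) = 3470 Ω
∠Z = arctan(688/3400) = 11.4°
cos φ = cos(11.4°) = 0.980

0.980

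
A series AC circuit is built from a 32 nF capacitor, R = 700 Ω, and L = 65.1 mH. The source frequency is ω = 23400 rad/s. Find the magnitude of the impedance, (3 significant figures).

725 Ω

X_L = ωL = 1520 Ω
X_C = 1/(ωC) = 1340 Ω
Net reactance X = X_L − X_C = 188 Ω
Z = 700 + j188 Ω
|Z| = √(700² + 188²) = 725 Ω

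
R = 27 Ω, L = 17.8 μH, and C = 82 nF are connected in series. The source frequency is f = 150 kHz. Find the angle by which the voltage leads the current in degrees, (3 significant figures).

ω = 2πf = 942500 rad/s
X_L = ωL = 16.8 Ω
X_C = 1/(ωC) = 12.9 Ω
Net reactance X = X_L − X_C = 3.84 Ω
Z = 27.0 + j3.84 Ω
|Z| = √(27.0² + 3.84²) = 27.3 Ω
∠Z = arctan(3.84/27.0) = 8.09°

8.09°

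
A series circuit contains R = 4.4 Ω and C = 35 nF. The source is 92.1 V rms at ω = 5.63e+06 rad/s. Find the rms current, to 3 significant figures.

X_C = 1/(ωC) = 5.07 Ω
Z = 4.40 − j5.07 Ω
|Z| = √(4.40² + 5.07²) = 6.72 Ω
I = V/|Z| = 92.1/6.72 = 13.7 A

13.7 A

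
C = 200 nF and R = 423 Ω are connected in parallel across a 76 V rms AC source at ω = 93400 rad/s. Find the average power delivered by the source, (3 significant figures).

X_C = 1/(ωC) = 53.5 Ω
Parallel: admittances add. Y = 1/R + jωC
Y = (0.00236 + j0.0187) S
|Y| = 0.0188 S → |Z| = 1/|Y| = 53.1 Ω, ∠Z = −∠Y = -82.8°
I = V/|Z| = 1.43 A
P = VI cos φ = 76 × 1.43 × cos(-82.8°) = 13.7 W

13.7 W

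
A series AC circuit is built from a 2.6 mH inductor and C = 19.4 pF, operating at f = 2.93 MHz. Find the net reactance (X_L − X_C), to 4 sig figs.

ω = 2πf = 1.841e+07 rad/s
X_L = ωL = 47870 Ω
X_C = 1/(ωC) = 2800 Ω
X = 47870 − 2800 = 45070 Ω

45070 Ω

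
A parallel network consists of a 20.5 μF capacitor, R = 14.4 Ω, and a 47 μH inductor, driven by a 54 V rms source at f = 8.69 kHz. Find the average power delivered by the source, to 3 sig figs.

202 W

ω = 2πf = 54600 rad/s
X_L = ωL = 2.57 Ω
X_C = 1/(ωC) = 0.893 Ω
Parallel: admittances add. Y = 1/R + 1/(jωL) + jωC
Y = (0.0694 + j0.730) S
|Y| = 0.733 S → |Z| = 1/|Y| = 1.36 Ω, ∠Z = −∠Y = -84.6°
I = V/|Z| = 39.6 A
P = VI cos φ = 54 × 39.6 × cos(-84.6°) = 202 W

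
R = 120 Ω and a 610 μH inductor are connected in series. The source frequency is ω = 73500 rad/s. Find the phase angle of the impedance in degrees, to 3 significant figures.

20.5°

X_L = ωL = 44.8 Ω
Z = 120 + j44.8 Ω
|Z| = √(120² + 44.8²) = 128 Ω
∠Z = arctan(44.8/120) = 20.5°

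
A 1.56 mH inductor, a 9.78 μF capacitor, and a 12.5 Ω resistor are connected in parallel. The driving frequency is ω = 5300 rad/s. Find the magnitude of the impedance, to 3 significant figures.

X_L = ωL = 8.27 Ω
X_C = 1/(ωC) = 19.3 Ω
Parallel: admittances add. Y = 1/R + 1/(jωL) + jωC
Y = (0.0800 − j0.0691) S
|Y| = 0.106 S → |Z| = 1/|Y| = 9.46 Ω, ∠Z = −∠Y = 40.8°

9.46 Ω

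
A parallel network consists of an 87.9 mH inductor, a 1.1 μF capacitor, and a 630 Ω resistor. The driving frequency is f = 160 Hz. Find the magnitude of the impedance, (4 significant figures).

96.77 Ω

ω = 2πf = 1005 rad/s
X_L = ωL = 88.37 Ω
X_C = 1/(ωC) = 904.3 Ω
Parallel: admittances add. Y = 1/R + 1/(jωL) + jωC
Y = (0.001587 − j0.01021) S
|Y| = 0.01033 S → |Z| = 1/|Y| = 96.77 Ω, ∠Z = −∠Y = 81.16°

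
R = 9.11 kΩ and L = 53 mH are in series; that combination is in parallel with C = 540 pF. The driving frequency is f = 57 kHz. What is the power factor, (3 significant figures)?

ω = 2πf = 358100 rad/s
X_L = ωL = 19000 Ω
X_C = 1/(ωC) = 5170 Ω
Branch 1 (R+jX_L): Z₁ = 9110 + j19000 Ω, |Z₁| = 21100 Ω
Branch 2 (−jX_C): Z₂ = −j5170 Ω
Parallel: Z = Z₁Z₂/(Z₁+Z₂), |Z| = 6580 Ω, ∠Z = -82.2°
cos φ = cos(-82.2°) = 0.135

0.135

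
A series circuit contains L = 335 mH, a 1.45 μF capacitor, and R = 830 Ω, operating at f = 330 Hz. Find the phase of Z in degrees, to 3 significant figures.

23.6°

ω = 2πf = 2073 rad/s
X_L = ωL = 695 Ω
X_C = 1/(ωC) = 333 Ω
Net reactance X = X_L − X_C = 362 Ω
Z = 830 + j362 Ω
|Z| = √(830² + 362²) = 906 Ω
∠Z = arctan(362/830) = 23.6°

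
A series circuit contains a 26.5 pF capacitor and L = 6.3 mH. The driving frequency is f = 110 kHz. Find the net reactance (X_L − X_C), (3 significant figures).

-50200 Ω

ω = 2πf = 691200 rad/s
X_L = ωL = 4350 Ω
X_C = 1/(ωC) = 54600 Ω
X = 4350 − 54600 = -50200 Ω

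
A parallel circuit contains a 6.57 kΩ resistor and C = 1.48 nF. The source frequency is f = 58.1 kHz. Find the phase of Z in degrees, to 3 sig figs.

ω = 2πf = 365100 rad/s
X_C = 1/(ωC) = 1850 Ω
Parallel: admittances add. Y = 1/R + jωC
Y = (0.000152 + j0.000540) S
|Y| = 0.000561 S → |Z| = 1/|Y| = 1780 Ω, ∠Z = −∠Y = -74.3°

-74.3°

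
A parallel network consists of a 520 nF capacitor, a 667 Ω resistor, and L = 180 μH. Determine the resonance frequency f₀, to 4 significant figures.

16.45 kHz

ω₀ = 1/√(LC) = 1/√(0.00018 × 5.2e-07) = 103400 rad/s
f₀ = ω₀/(2π) = 16.45 kHz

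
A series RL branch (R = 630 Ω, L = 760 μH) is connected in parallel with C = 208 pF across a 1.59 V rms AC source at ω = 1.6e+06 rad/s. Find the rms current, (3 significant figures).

733 μA

X_L = ωL = 1220 Ω
X_C = 1/(ωC) = 3000 Ω
Branch 1 (R+jX_L): Z₁ = 630 + j1220 Ω, |Z₁| = 1370 Ω
Branch 2 (−jX_C): Z₂ = −j3000 Ω
Parallel: Z = Z₁Z₂/(Z₁+Z₂), |Z| = 2170 Ω, ∠Z = 43.2°
I = V/|Z| = 1.59/2170 = 733 μA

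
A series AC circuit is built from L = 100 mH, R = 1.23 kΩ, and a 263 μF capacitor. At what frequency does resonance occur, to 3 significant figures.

31.0 Hz

ω₀ = 1/√(LC) = 1/√(0.1 × 0.000263) = 195.0 rad/s
f₀ = ω₀/(2π) = 31.0 Hz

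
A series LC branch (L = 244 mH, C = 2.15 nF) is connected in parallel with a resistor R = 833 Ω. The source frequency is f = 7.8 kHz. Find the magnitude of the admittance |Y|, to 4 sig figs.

ω = 2πf = 49010 rad/s
X_L = ωL = 11960 Ω
X_C = 1/(ωC) = 9490 Ω
Branch 1: Z₁ = R = 833.0 Ω
Branch 2 (series LC): Z₂ = j(X_L − X_C) = j2468 Ω
Parallel: Z = Z₁Z₂/(Z₁+Z₂), |Z| = 789.2 Ω, ∠Z = 18.65°
|Y| = 1/|Z| = 1.267 mS

1.267 mS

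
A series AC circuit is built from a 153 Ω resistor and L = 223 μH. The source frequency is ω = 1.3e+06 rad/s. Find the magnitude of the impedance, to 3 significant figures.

X_L = ωL = 290 Ω
Z = 153 + j290 Ω
|Z| = √(153² + 290²) = 328 Ω

328 Ω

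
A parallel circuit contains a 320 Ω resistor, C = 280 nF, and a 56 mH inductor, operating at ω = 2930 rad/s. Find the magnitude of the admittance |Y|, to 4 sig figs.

6.130 mS

X_L = ωL = 164.1 Ω
X_C = 1/(ωC) = 1219 Ω
Parallel: admittances add. Y = 1/R + 1/(jωL) + jωC
Y = (0.003125 − j0.005274) S
|Y| = 0.006130 S → |Z| = 1/|Y| = 163.1 Ω, ∠Z = −∠Y = 59.35°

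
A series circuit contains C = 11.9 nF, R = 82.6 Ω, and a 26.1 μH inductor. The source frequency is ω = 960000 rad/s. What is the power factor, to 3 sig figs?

0.798

X_L = ωL = 25.1 Ω
X_C = 1/(ωC) = 87.5 Ω
Net reactance X = X_L − X_C = -62.5 Ω
Z = 82.6 − j62.5 Ω
|Z| = √(82.6² + 62.5²) = 104 Ω
∠Z = arctan(-62.5/82.6) = -37.1°
cos φ = cos(-37.1°) = 0.798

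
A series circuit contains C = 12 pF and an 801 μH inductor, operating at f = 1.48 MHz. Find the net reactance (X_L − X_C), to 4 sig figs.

ω = 2πf = 9.299e+06 rad/s
X_L = ωL = 7449 Ω
X_C = 1/(ωC) = 8961 Ω
X = 7449 − 8961 = -1513 Ω

-1513 Ω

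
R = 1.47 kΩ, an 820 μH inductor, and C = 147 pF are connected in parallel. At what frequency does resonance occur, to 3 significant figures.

458 kHz

ω₀ = 1/√(LC) = 1/√(0.00082 × 1.47e-10) = 2.88e+06 rad/s
f₀ = ω₀/(2π) = 458 kHz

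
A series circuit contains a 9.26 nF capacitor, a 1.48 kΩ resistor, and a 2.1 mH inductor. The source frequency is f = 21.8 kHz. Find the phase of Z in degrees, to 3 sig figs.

-18.7°

ω = 2πf = 137000 rad/s
X_L = ωL = 288 Ω
X_C = 1/(ωC) = 788 Ω
Net reactance X = X_L − X_C = -501 Ω
Z = 1480 − j501 Ω
|Z| = √(1480² + 501²) = 1560 Ω
∠Z = arctan(-501/1480) = -18.7°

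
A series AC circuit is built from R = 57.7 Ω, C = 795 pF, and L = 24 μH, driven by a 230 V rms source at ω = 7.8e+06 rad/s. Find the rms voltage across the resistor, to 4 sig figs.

X_L = ωL = 187.2 Ω
X_C = 1/(ωC) = 161.3 Ω
Net reactance X = X_L − X_C = 25.94 Ω
Z = 57.70 + j25.94 Ω
|Z| = √(57.70² + 25.94²) = 63.26 Ω
I = V/|Z| = 3.636 A
V_R = I·|Z_R| = 3.636 × 57.70 = 209.8 V

209.8 V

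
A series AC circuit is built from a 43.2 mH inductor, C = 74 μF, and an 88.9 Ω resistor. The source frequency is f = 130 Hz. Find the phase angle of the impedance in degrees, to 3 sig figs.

ω = 2πf = 816.8 rad/s
X_L = ωL = 35.3 Ω
X_C = 1/(ωC) = 16.5 Ω
Net reactance X = X_L − X_C = 18.7 Ω
Z = 88.9 + j18.7 Ω
|Z| = √(88.9² + 18.7²) = 90.9 Ω
∠Z = arctan(18.7/88.9) = 11.9°

11.9°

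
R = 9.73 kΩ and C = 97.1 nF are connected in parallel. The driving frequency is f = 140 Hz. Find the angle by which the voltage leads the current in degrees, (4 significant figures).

-39.73°

ω = 2πf = 879.6 rad/s
X_C = 1/(ωC) = 11710 Ω
Parallel: admittances add. Y = 1/R + jωC
Y = (0.0001028 + j8.541e-05) S
|Y| = 0.0001336 S → |Z| = 1/|Y| = 7483 Ω, ∠Z = −∠Y = -39.73°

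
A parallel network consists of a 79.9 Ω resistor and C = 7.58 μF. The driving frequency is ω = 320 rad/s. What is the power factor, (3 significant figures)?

0.982

X_C = 1/(ωC) = 412 Ω
Parallel: admittances add. Y = 1/R + jωC
Y = (0.0125 + j0.00243) S
|Y| = 0.0127 S → |Z| = 1/|Y| = 78.4 Ω, ∠Z = −∠Y = -11.0°
cos φ = cos(-11.0°) = 0.982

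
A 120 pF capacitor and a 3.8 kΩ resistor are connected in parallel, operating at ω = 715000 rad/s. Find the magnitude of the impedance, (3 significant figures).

X_C = 1/(ωC) = 11700 Ω
Parallel: admittances add. Y = 1/R + jωC
Y = (0.000263 + j8.58e-05) S
|Y| = 0.000277 S → |Z| = 1/|Y| = 3610 Ω, ∠Z = −∠Y = -18.1°

3610 Ω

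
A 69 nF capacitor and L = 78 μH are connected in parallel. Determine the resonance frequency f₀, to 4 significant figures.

ω₀ = 1/√(LC) = 1/√(7.8e-05 × 6.9e-08) = 431100 rad/s
f₀ = ω₀/(2π) = 68.60 kHz

68.60 kHz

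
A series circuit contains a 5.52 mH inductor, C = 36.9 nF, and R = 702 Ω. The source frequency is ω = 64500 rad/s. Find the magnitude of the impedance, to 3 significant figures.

X_L = ωL = 356 Ω
X_C = 1/(ωC) = 420 Ω
Net reactance X = X_L − X_C = -64.1 Ω
Z = 702 − j64.1 Ω
|Z| = √(702² + 64.1²) = 705 Ω

705 Ω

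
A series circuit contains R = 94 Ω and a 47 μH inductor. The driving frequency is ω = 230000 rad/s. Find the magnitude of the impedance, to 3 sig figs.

94.6 Ω

X_L = ωL = 10.8 Ω
Z = 94.0 + j10.8 Ω
|Z| = √(94.0² + 10.8²) = 94.6 Ω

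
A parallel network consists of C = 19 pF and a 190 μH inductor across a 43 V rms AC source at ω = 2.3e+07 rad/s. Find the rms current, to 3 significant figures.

X_L = ωL = 4370 Ω
X_C = 1/(ωC) = 2290 Ω
Parallel: admittances add. Y = 1/(jωL) + jωC
Y = (0 + j0.000208) S
|Y| = 0.000208 S → |Z| = 1/|Y| = 4800 Ω, ∠Z = −∠Y = -90.0°
I = V/|Z| = 43/4800 = 8.95 mA

8.95 mA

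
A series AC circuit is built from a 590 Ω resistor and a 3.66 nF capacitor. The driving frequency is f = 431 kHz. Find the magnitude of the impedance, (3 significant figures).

599 Ω

ω = 2πf = 2.708e+06 rad/s
X_C = 1/(ωC) = 101 Ω
Z = 590 − j101 Ω
|Z| = √(590² + 101²) = 599 Ω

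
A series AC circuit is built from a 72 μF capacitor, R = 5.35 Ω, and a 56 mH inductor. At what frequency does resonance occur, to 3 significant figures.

79.3 Hz

ω₀ = 1/√(LC) = 1/√(0.056 × 7.2e-05) = 498.0 rad/s
f₀ = ω₀/(2π) = 79.3 Hz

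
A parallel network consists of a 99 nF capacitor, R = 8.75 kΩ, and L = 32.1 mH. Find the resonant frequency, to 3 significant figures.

2.82 kHz

ω₀ = 1/√(LC) = 1/√(0.0321 × 9.9e-08) = 17740 rad/s
f₀ = ω₀/(2π) = 2.82 kHz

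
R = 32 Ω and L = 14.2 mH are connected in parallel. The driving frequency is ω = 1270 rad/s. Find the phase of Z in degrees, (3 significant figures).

60.6°

X_L = ωL = 18.0 Ω
Parallel: admittances add. Y = 1/R + 1/(jωL)
Y = (0.0312 − j0.0555) S
|Y| = 0.0637 S → |Z| = 1/|Y| = 15.7 Ω, ∠Z = −∠Y = 60.6°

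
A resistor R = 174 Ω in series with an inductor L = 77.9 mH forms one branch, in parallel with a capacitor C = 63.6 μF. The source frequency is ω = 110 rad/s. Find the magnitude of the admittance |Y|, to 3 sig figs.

X_L = ωL = 8.57 Ω
X_C = 1/(ωC) = 143 Ω
Branch 1 (R+jX_L): Z₁ = 174 + j8.57 Ω, |Z₁| = 174 Ω
Branch 2 (−jX_C): Z₂ = −j143 Ω
Parallel: Z = Z₁Z₂/(Z₁+Z₂), |Z| = 113 Ω, ∠Z = -49.5°
|Y| = 1/|Z| = 8.83 mS

8.83 mS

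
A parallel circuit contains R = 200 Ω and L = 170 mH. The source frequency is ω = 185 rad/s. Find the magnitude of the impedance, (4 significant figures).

X_L = ωL = 31.45 Ω
Parallel: admittances add. Y = 1/R + 1/(jωL)
Y = (0.005000 − j0.03180) S
|Y| = 0.03219 S → |Z| = 1/|Y| = 31.07 Ω, ∠Z = −∠Y = 81.06°

31.07 Ω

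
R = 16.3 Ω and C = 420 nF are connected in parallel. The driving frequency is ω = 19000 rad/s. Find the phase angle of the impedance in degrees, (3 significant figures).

-7.41°

X_C = 1/(ωC) = 125 Ω
Parallel: admittances add. Y = 1/R + jωC
Y = (0.0613 + j0.00798) S
|Y| = 0.0619 S → |Z| = 1/|Y| = 16.2 Ω, ∠Z = −∠Y = -7.41°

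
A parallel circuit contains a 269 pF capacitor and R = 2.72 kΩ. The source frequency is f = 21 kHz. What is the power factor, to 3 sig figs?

ω = 2πf = 131900 rad/s
X_C = 1/(ωC) = 28200 Ω
Parallel: admittances add. Y = 1/R + jωC
Y = (0.000368 + j3.55e-05) S
|Y| = 0.000369 S → |Z| = 1/|Y| = 2710 Ω, ∠Z = −∠Y = -5.51°
cos φ = cos(-5.51°) = 0.995

0.995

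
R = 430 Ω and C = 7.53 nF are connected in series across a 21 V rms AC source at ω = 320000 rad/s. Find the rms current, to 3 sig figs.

X_C = 1/(ωC) = 415 Ω
Z = 430 − j415 Ω
|Z| = √(430² + 415²) = 598 Ω
I = V/|Z| = 21/598 = 35.1 mA

35.1 mA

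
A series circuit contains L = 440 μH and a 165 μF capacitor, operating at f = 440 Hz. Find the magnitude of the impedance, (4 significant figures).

ω = 2πf = 2765 rad/s
X_L = ωL = 1.216 Ω
X_C = 1/(ωC) = 2.192 Ω
Net reactance X = X_L − X_C = -0.9758 Ω
Z = − j0.9758 Ω
|Z| = √(0² + 0.9758²) = 0.9758 Ω

0.9758 Ω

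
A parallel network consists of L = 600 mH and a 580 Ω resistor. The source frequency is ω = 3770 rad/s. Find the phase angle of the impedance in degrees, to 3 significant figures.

14.4°

X_L = ωL = 2260 Ω
Parallel: admittances add. Y = 1/R + 1/(jωL)
Y = (0.00172 − j0.000442) S
|Y| = 0.00178 S → |Z| = 1/|Y| = 562 Ω, ∠Z = −∠Y = 14.4°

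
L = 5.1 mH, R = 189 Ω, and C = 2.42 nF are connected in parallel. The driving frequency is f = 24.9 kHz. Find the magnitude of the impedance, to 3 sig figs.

ω = 2πf = 156500 rad/s
X_L = ωL = 798 Ω
X_C = 1/(ωC) = 2640 Ω
Parallel: admittances add. Y = 1/R + 1/(jωL) + jωC
Y = (0.00529 − j0.000875) S
|Y| = 0.00536 S → |Z| = 1/|Y| = 186 Ω, ∠Z = −∠Y = 9.39°

186 Ω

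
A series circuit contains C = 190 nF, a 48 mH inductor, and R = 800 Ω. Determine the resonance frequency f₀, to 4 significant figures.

1.667 kHz

ω₀ = 1/√(LC) = 1/√(0.048 × 1.9e-07) = 10470 rad/s
f₀ = ω₀/(2π) = 1.667 kHz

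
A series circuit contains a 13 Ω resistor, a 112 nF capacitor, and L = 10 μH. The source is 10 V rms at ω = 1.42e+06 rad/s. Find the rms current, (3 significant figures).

X_L = ωL = 14.2 Ω
X_C = 1/(ωC) = 6.29 Ω
Net reactance X = X_L − X_C = 7.91 Ω
Z = 13.0 + j7.91 Ω
|Z| = √(13.0² + 7.91²) = 15.2 Ω
I = V/|Z| = 10/15.2 = 657 mA

657 mA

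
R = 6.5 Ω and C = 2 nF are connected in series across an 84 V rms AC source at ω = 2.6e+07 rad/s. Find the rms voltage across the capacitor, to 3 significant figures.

79.6 V

X_C = 1/(ωC) = 19.2 Ω
Z = 6.50 − j19.2 Ω
|Z| = √(6.50² + 19.2²) = 20.3 Ω
I = V/|Z| = 4.14 A
V_C = I·|Z_C| = 4.14 × 19.2 = 79.6 V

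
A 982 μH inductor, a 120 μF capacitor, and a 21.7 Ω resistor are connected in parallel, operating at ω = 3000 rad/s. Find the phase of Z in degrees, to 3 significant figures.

-24.0°

X_L = ωL = 2.95 Ω
X_C = 1/(ωC) = 2.78 Ω
Parallel: admittances add. Y = 1/R + 1/(jωL) + jωC
Y = (0.0461 + j0.0206) S
|Y| = 0.0505 S → |Z| = 1/|Y| = 19.8 Ω, ∠Z = −∠Y = -24.0°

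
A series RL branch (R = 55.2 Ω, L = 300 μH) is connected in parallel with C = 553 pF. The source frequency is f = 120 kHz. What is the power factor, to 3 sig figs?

0.262

ω = 2πf = 754000 rad/s
X_L = ωL = 226 Ω
X_C = 1/(ωC) = 2400 Ω
Branch 1 (R+jX_L): Z₁ = 55.2 + j226 Ω, |Z₁| = 233 Ω
Branch 2 (−jX_C): Z₂ = −j2400 Ω
Parallel: Z = Z₁Z₂/(Z₁+Z₂), |Z| = 257 Ω, ∠Z = 74.8°
cos φ = cos(74.8°) = 0.262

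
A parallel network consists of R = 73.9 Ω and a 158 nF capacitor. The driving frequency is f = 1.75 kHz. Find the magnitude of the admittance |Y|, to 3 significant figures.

13.6 mS

ω = 2πf = 11000 rad/s
X_C = 1/(ωC) = 576 Ω
Parallel: admittances add. Y = 1/R + jωC
Y = (0.0135 + j0.00174) S
|Y| = 0.0136 S → |Z| = 1/|Y| = 73.3 Ω, ∠Z = −∠Y = -7.32°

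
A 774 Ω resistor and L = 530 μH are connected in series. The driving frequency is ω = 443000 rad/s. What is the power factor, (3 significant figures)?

0.957

X_L = ωL = 235 Ω
Z = 774 + j235 Ω
|Z| = √(774² + 235²) = 809 Ω
∠Z = arctan(235/774) = 16.9°
cos φ = cos(16.9°) = 0.957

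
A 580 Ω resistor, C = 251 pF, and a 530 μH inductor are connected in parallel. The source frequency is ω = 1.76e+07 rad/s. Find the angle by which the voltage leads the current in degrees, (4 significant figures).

X_L = ωL = 9328 Ω
X_C = 1/(ωC) = 226.4 Ω
Parallel: admittances add. Y = 1/R + 1/(jωL) + jωC
Y = (0.001724 + j0.004310) S
|Y| = 0.004642 S → |Z| = 1/|Y| = 215.4 Ω, ∠Z = −∠Y = -68.20°

-68.20°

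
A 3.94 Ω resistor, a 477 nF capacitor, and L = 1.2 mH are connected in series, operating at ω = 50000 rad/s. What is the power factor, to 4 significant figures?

0.2130

X_L = ωL = 60.00 Ω
X_C = 1/(ωC) = 41.93 Ω
Net reactance X = X_L − X_C = 18.07 Ω
Z = 3.940 + j18.07 Ω
|Z| = √(3.940² + 18.07²) = 18.50 Ω
∠Z = arctan(18.07/3.940) = 77.70°
cos φ = cos(77.70°) = 0.2130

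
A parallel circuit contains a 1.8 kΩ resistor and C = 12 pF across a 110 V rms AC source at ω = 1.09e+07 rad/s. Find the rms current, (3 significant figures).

X_C = 1/(ωC) = 7650 Ω
Parallel: admittances add. Y = 1/R + jωC
Y = (0.000556 + j0.000131) S
|Y| = 0.000571 S → |Z| = 1/|Y| = 1750 Ω, ∠Z = −∠Y = -13.2°
I = V/|Z| = 110/1750 = 62.8 mA

62.8 mA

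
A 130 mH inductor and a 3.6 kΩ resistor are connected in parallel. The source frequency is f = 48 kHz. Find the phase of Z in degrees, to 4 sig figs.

5.246°

ω = 2πf = 301600 rad/s
X_L = ωL = 39210 Ω
Parallel: admittances add. Y = 1/R + 1/(jωL)
Y = (0.0002778 − j2.551e-05) S
|Y| = 0.0002789 S → |Z| = 1/|Y| = 3585 Ω, ∠Z = −∠Y = 5.246°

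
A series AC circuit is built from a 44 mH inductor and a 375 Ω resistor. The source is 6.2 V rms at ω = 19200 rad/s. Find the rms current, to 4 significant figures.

X_L = ωL = 844.8 Ω
Z = 375.0 + j844.8 Ω
|Z| = √(375.0² + 844.8²) = 924.3 Ω
I = V/|Z| = 6.2/924.3 = 6.708 mA

6.708 mA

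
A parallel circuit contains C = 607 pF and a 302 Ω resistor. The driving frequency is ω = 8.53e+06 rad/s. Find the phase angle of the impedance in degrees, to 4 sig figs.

-57.40°

X_C = 1/(ωC) = 193.1 Ω
Parallel: admittances add. Y = 1/R + jωC
Y = (0.003311 + j0.005178) S
|Y| = 0.006146 S → |Z| = 1/|Y| = 162.7 Ω, ∠Z = −∠Y = -57.40°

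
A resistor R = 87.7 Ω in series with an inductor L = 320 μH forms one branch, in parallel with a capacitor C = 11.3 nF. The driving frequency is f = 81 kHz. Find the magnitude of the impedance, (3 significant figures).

ω = 2πf = 508900 rad/s
X_L = ωL = 163 Ω
X_C = 1/(ωC) = 174 Ω
Branch 1 (R+jX_L): Z₁ = 87.7 + j163 Ω, |Z₁| = 185 Ω
Branch 2 (−jX_C): Z₂ = −j174 Ω
Parallel: Z = Z₁Z₂/(Z₁+Z₂), |Z| = 364 Ω, ∠Z = -21.1°

364 Ω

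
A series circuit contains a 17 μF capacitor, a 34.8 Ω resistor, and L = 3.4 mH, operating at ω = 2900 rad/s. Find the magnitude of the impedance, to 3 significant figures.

36.3 Ω

X_L = ωL = 9.86 Ω
X_C = 1/(ωC) = 20.3 Ω
Net reactance X = X_L − X_C = -10.4 Ω
Z = 34.8 − j10.4 Ω
|Z| = √(34.8² + 10.4²) = 36.3 Ω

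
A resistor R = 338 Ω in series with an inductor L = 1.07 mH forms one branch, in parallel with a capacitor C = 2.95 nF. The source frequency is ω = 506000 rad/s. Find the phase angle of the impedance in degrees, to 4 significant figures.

X_L = ωL = 541.4 Ω
X_C = 1/(ωC) = 669.9 Ω
Branch 1 (R+jX_L): Z₁ = 338.0 + j541.4 Ω, |Z₁| = 638.3 Ω
Branch 2 (−jX_C): Z₂ = −j669.9 Ω
Parallel: Z = Z₁Z₂/(Z₁+Z₂), |Z| = 1182 Ω, ∠Z = -11.16°

-11.16°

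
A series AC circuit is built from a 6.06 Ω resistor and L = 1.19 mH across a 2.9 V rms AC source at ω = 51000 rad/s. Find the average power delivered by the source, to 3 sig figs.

X_L = ωL = 60.7 Ω
Z = 6.06 + j60.7 Ω
|Z| = √(6.06² + 60.7²) = 61.0 Ω
∠Z = arctan(60.7/6.06) = 84.3°
I = V/|Z| = 47.5 mA
P = VI cos φ = 2.9 × 0.0475 × cos(84.3°) = 13.7 mW

13.7 mW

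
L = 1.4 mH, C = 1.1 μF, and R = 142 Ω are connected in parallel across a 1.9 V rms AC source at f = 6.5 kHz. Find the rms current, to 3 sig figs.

ω = 2πf = 40840 rad/s
X_L = ωL = 57.2 Ω
X_C = 1/(ωC) = 22.3 Ω
Parallel: admittances add. Y = 1/R + 1/(jωL) + jωC
Y = (0.00704 + j0.0274) S
|Y| = 0.0283 S → |Z| = 1/|Y| = 35.3 Ω, ∠Z = −∠Y = -75.6°
I = V/|Z| = 1.9/35.3 = 53.8 mA

53.8 mA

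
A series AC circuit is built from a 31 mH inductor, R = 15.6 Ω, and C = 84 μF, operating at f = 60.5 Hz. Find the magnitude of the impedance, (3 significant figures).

ω = 2πf = 380.1 rad/s
X_L = ωL = 11.8 Ω
X_C = 1/(ωC) = 31.3 Ω
Net reactance X = X_L − X_C = -19.5 Ω
Z = 15.6 − j19.5 Ω
|Z| = √(15.6² + 19.5²) = 25.0 Ω

25.0 Ω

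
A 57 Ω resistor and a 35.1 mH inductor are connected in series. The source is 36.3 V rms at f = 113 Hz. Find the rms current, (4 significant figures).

ω = 2πf = 710.0 rad/s
X_L = ωL = 24.92 Ω
Z = 57.00 + j24.92 Ω
|Z| = √(57.00² + 24.92²) = 62.21 Ω
I = V/|Z| = 36.3/62.21 = 583.5 mA

583.5 mA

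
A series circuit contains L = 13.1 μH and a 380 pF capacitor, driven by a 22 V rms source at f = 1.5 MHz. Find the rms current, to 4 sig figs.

141.2 mA

ω = 2πf = 9.425e+06 rad/s
X_L = ωL = 123.5 Ω
X_C = 1/(ωC) = 279.2 Ω
Net reactance X = X_L − X_C = -155.8 Ω
Z = − j155.8 Ω
|Z| = √(0² + 155.8²) = 155.8 Ω
I = V/|Z| = 22/155.8 = 141.2 mA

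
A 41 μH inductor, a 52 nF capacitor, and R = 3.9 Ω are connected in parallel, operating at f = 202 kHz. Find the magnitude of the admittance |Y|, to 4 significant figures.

260.6 mS

ω = 2πf = 1.269e+06 rad/s
X_L = ωL = 52.04 Ω
X_C = 1/(ωC) = 15.15 Ω
Parallel: admittances add. Y = 1/R + 1/(jωL) + jωC
Y = (0.2564 + j0.04678) S
|Y| = 0.2606 S → |Z| = 1/|Y| = 3.837 Ω, ∠Z = −∠Y = -10.34°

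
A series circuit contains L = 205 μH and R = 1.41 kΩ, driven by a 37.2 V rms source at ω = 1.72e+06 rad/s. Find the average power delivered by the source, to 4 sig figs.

923.7 mW

X_L = ωL = 352.6 Ω
Z = 1410 + j352.6 Ω
|Z| = √(1410² + 352.6²) = 1453 Ω
∠Z = arctan(352.6/1410) = 14.04°
I = V/|Z| = 25.59 mA
P = VI cos φ = 37.2 × 0.02559 × cos(14.04°) = 923.7 mW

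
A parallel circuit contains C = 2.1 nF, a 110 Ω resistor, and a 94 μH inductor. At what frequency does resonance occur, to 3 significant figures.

ω₀ = 1/√(LC) = 1/√(9.4e-05 × 2.1e-09) = 2.251e+06 rad/s
f₀ = ω₀/(2π) = 358 kHz

358 kHz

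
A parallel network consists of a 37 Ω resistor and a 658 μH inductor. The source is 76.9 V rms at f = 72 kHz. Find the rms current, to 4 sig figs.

ω = 2πf = 452400 rad/s
X_L = ωL = 297.7 Ω
Parallel: admittances add. Y = 1/R + 1/(jωL)
Y = (0.02703 − j0.003359) S
|Y| = 0.02724 S → |Z| = 1/|Y| = 36.72 Ω, ∠Z = −∠Y = 7.085°
I = V/|Z| = 76.9/36.72 = 2.094 A

2.094 A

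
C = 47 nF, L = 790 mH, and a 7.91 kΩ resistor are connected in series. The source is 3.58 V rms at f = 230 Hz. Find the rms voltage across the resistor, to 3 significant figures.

ω = 2πf = 1445 rad/s
X_L = ωL = 1140 Ω
X_C = 1/(ωC) = 14700 Ω
Net reactance X = X_L − X_C = -13600 Ω
Z = 7910 − j13600 Ω
|Z| = √(7910² + 13600²) = 15700 Ω
I = V/|Z| = 228 μA
V_R = I·|Z_R| = 0.000228 × 7910 = 1.80 V

1.80 V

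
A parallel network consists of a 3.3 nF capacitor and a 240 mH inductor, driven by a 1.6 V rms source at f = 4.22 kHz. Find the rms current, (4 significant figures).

ω = 2πf = 26520 rad/s
X_L = ωL = 6364 Ω
X_C = 1/(ωC) = 11430 Ω
Parallel: admittances add. Y = 1/(jωL) + jωC
Y = (0 − j6.964e-05) S
|Y| = 6.964e-05 S → |Z| = 1/|Y| = 14360 Ω, ∠Z = −∠Y = 90.00°
I = V/|Z| = 1.6/14360 = 111.4 μA

111.4 μA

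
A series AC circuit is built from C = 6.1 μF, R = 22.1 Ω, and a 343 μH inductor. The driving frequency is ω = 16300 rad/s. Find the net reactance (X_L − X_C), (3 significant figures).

X_L = ωL = 5.59 Ω
X_C = 1/(ωC) = 10.1 Ω
X = 5.59 − 10.1 = -4.47 Ω

-4.47 Ω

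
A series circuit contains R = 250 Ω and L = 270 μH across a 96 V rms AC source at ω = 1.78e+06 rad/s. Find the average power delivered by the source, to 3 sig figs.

X_L = ωL = 481 Ω
Z = 250 + j481 Ω
|Z| = √(250² + 481²) = 542 Ω
∠Z = arctan(481/250) = 62.5°
I = V/|Z| = 177 mA
P = VI cos φ = 96 × 0.177 × cos(62.5°) = 7.85 W

7.85 W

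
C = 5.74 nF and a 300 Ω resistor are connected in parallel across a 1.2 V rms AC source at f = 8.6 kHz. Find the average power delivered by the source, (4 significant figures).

ω = 2πf = 54040 rad/s
X_C = 1/(ωC) = 3224 Ω
Parallel: admittances add. Y = 1/R + jωC
Y = (0.003333 + j0.0003102) S
|Y| = 0.003348 S → |Z| = 1/|Y| = 298.7 Ω, ∠Z = −∠Y = -5.316°
I = V/|Z| = 4.017 mA
P = VI cos φ = 1.2 × 0.004017 × cos(-5.316°) = 4.800 mW

4.800 mW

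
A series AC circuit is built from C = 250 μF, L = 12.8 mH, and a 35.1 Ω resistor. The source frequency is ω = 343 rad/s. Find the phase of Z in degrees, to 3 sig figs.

X_L = ωL = 4.39 Ω
X_C = 1/(ωC) = 11.7 Ω
Net reactance X = X_L − X_C = -7.27 Ω
Z = 35.1 − j7.27 Ω
|Z| = √(35.1² + 7.27²) = 35.8 Ω
∠Z = arctan(-7.27/35.1) = -11.7°

-11.7°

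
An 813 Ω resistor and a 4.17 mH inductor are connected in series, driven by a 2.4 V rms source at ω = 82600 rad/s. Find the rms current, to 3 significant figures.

X_L = ωL = 344 Ω
Z = 813 + j344 Ω
|Z| = √(813² + 344²) = 883 Ω
I = V/|Z| = 2.4/883 = 2.72 mA

2.72 mA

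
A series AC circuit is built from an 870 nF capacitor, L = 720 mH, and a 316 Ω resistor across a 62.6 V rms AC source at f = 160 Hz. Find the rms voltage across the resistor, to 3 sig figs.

ω = 2πf = 1005 rad/s
X_L = ωL = 724 Ω
X_C = 1/(ωC) = 1140 Ω
Net reactance X = X_L − X_C = -420 Ω
Z = 316 − j420 Ω
|Z| = √(316² + 420²) = 525 Ω
I = V/|Z| = 119 mA
V_R = I·|Z_R| = 0.119 × 316 = 37.7 V

37.7 V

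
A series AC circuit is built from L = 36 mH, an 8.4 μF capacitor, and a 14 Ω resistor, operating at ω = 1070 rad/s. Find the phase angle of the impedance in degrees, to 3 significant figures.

X_L = ωL = 38.5 Ω
X_C = 1/(ωC) = 111 Ω
Net reactance X = X_L − X_C = -72.7 Ω
Z = 14.0 − j72.7 Ω
|Z| = √(14.0² + 72.7²) = 74.1 Ω
∠Z = arctan(-72.7/14.0) = -79.1°

-79.1°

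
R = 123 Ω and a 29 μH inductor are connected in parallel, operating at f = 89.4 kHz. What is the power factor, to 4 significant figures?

0.1313

ω = 2πf = 561700 rad/s
X_L = ωL = 16.29 Ω
Parallel: admittances add. Y = 1/R + 1/(jωL)
Y = (0.008130 − j0.06139) S
|Y| = 0.06192 S → |Z| = 1/|Y| = 16.15 Ω, ∠Z = −∠Y = 82.46°
cos φ = cos(82.46°) = 0.1313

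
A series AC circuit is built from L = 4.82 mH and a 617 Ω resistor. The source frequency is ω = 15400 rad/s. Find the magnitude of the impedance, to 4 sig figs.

621.4 Ω

X_L = ωL = 74.23 Ω
Z = 617.0 + j74.23 Ω
|Z| = √(617.0² + 74.23²) = 621.4 Ω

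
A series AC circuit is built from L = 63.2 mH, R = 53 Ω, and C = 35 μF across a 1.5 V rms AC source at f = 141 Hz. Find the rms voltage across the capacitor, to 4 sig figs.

ω = 2πf = 885.9 rad/s
X_L = ωL = 55.99 Ω
X_C = 1/(ωC) = 32.25 Ω
Net reactance X = X_L − X_C = 23.74 Ω
Z = 53.00 + j23.74 Ω
|Z| = √(53.00² + 23.74²) = 58.07 Ω
I = V/|Z| = 25.83 mA
V_C = I·|Z_C| = 0.02583 × 32.25 = 0.8330 V

0.8330 V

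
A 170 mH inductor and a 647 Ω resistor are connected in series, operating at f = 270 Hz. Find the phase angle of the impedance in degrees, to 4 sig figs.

ω = 2πf = 1696 rad/s
X_L = ωL = 288.4 Ω
Z = 647.0 + j288.4 Ω
|Z| = √(647.0² + 288.4²) = 708.4 Ω
∠Z = arctan(288.4/647.0) = 24.02°

24.02°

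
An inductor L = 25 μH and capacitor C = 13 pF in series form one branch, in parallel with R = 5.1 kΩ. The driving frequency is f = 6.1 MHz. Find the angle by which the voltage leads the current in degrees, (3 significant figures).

-78.4°

ω = 2πf = 3.833e+07 rad/s
X_L = ωL = 958 Ω
X_C = 1/(ωC) = 2010 Ω
Branch 1: Z₁ = R = 5100 Ω
Branch 2 (series LC): Z₂ = j(X_L − X_C) = −j1050 Ω
Parallel: Z = Z₁Z₂/(Z₁+Z₂), |Z| = 1030 Ω, ∠Z = -78.4°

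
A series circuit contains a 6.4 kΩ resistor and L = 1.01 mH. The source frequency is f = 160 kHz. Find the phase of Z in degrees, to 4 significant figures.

ω = 2πf = 1.005e+06 rad/s
X_L = ωL = 1015 Ω
Z = 6400 + j1015 Ω
|Z| = √(6400² + 1015²) = 6480 Ω
∠Z = arctan(1015/6400) = 9.015°

9.015°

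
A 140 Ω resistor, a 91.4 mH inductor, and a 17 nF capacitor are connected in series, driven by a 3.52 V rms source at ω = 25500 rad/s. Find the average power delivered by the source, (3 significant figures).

86.0 mW

X_L = ωL = 2330 Ω
X_C = 1/(ωC) = 2310 Ω
Net reactance X = X_L − X_C = 23.9 Ω
Z = 140 + j23.9 Ω
|Z| = √(140² + 23.9²) = 142 Ω
∠Z = arctan(23.9/140) = 9.69°
I = V/|Z| = 24.8 mA
P = VI cos φ = 3.52 × 0.0248 × cos(9.69°) = 86.0 mW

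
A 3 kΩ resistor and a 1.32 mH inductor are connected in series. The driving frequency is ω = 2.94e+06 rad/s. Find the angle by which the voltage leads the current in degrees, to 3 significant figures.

52.3°

X_L = ωL = 3880 Ω
Z = 3000 + j3880 Ω
|Z| = √(3000² + 3880²) = 4910 Ω
∠Z = arctan(3880/3000) = 52.3°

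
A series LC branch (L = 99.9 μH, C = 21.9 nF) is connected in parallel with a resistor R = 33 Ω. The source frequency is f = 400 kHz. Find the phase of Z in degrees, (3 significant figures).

ω = 2πf = 2.513e+06 rad/s
X_L = ωL = 251 Ω
X_C = 1/(ωC) = 18.2 Ω
Branch 1: Z₁ = R = 33.0 Ω
Branch 2 (series LC): Z₂ = j(X_L − X_C) = j233 Ω
Parallel: Z = Z₁Z₂/(Z₁+Z₂), |Z| = 32.7 Ω, ∠Z = 8.06°

8.06°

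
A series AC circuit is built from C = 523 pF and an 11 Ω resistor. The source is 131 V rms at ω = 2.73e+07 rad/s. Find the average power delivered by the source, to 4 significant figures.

X_C = 1/(ωC) = 70.04 Ω
Z = 11.00 − j70.04 Ω
|Z| = √(11.00² + 70.04²) = 70.90 Ω
∠Z = arctan(-70.04/11.00) = -81.07°
I = V/|Z| = 1.848 A
P = VI cos φ = 131 × 1.848 × cos(-81.07°) = 37.56 W

37.56 W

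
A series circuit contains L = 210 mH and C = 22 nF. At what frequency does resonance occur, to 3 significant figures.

2.34 kHz

ω₀ = 1/√(LC) = 1/√(0.21 × 2.2e-08) = 14710 rad/s
f₀ = ω₀/(2π) = 2.34 kHz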